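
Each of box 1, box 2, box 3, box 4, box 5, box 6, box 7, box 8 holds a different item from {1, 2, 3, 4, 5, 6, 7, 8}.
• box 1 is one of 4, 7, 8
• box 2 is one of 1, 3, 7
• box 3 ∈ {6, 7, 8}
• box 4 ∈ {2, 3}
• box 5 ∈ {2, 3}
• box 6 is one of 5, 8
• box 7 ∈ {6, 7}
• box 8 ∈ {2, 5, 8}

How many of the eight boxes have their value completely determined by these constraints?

2

The 8 variables together cover exactly {1, 2, 3, 4, 5, 6, 7, 8} — 8 values for 8 variables — and 1 appears only in box 2's list, so box 2 = 1.
Among the 7 still-open variables, 4 fits only box 1 (and all 7 values in {2, 3, 4, 5, 6, 7, 8} must be used), so box 1 = 4.
The 2 variables box 4 and box 5 are confined to {2, 3}, which locks those values in; drop them from box 8.
box 6 and box 8 between them cover only {5, 8} — a naked pair. Remove those values from box 3.
Determined: box 1=4, box 2=1. The other boxes each still have more than one consistent value. That makes 2.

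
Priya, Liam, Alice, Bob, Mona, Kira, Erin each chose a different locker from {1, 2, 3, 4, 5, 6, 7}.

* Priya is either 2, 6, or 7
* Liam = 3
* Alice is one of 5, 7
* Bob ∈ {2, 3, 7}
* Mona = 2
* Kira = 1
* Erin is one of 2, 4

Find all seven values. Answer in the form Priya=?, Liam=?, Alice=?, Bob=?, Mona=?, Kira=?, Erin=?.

Liam has just one choice, so Liam = 3. Eliminate 3 elsewhere: Bob.
Mona must be 2 (only option left). Remove 2 from Priya, Bob, Erin.
Kira must be 1 (only option left).
That leaves Erin = 4.
Bob must be 7 (only option left). Strike 7 from Priya, Alice.
Priya has just one choice, so Priya = 6.
Alice has just one choice, so Alice = 5.

Priya=6, Liam=3, Alice=5, Bob=7, Mona=2, Kira=1, Erin=4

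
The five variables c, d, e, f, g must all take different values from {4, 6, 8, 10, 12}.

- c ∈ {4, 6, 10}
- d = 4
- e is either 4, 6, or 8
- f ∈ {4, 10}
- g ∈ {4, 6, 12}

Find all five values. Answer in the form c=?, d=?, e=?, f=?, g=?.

c=6, d=4, e=8, f=10, g=12

d has just one choice, so d = 4. Eliminate 4 elsewhere: c, e, f, g.
That leaves f = 10. Eliminate 10 elsewhere: c.
c's domain is down to {6}, so c = 6. Strike 6 from e, g.
e has just one choice, so e = 8.
g must be 12 (only option left).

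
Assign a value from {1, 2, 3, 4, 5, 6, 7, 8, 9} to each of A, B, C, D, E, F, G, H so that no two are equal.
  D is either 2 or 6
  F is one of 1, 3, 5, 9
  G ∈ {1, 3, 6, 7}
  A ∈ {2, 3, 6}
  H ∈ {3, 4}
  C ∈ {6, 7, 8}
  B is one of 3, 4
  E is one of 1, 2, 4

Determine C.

B and H share exactly the 2 values {3, 4}; by pigeonhole those values go to them, so strike 3, 4 from A, E, F, G.
The 2 variables A and D are confined to {2, 6}, which locks those values in; drop them from C, E, G.
E's domain is down to {1}, so E = 1. Eliminate 1 elsewhere: F, G.
G's domain is down to {7}, so G = 7. Remove 7 from C.
So C = 8.

8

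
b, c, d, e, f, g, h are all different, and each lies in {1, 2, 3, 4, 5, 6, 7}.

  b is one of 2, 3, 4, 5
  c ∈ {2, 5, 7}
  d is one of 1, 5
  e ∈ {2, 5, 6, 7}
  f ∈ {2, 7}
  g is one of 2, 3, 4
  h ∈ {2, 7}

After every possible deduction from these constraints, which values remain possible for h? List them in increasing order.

2, 7

The 7 variables draw from only 7 values {1, 2, 3, 4, 5, 6, 7}, so each is used; only d can be 1, hence d = 1.
The 6 still-open variables together cover exactly {2, 3, 4, 5, 6, 7} — 6 values for 6 variables — and 6 appears only in e's list, so e = 6.
f and h share exactly the 2 values {2, 7}; by pigeonhole those values go to them, so strike 2, 7 from b, c, g.
That leaves c = 5. Eliminate 5 elsewhere: b.
No further eliminations apply; h can still be any of 2, 7.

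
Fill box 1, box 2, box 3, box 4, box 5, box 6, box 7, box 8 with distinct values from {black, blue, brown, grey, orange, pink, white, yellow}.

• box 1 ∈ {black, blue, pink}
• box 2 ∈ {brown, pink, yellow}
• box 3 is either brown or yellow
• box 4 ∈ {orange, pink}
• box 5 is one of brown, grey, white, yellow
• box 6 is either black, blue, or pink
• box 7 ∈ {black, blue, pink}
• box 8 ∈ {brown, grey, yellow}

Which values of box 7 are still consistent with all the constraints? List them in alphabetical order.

The 8 variables together cover exactly {black, blue, brown, grey, orange, pink, white, yellow} — 8 values for 8 variables — and orange appears only in box 4's list, so box 4 = orange.
The 7 still-open variables draw from only 7 values {black, blue, brown, grey, pink, white, yellow}, so each is used; only box 5 can be white, hence box 5 = white.
The 6 still-open variables together cover exactly {black, blue, brown, grey, pink, yellow} — 6 values for 6 variables — and grey appears only in box 8's list, so box 8 = grey.
box 1, box 6, box 7 share exactly the 3 values {black, blue, pink}; by pigeonhole those values go to them, so strike black, blue, pink from box 2.
No further eliminations apply; box 7 can still be any of black, blue, pink.

black, blue, pink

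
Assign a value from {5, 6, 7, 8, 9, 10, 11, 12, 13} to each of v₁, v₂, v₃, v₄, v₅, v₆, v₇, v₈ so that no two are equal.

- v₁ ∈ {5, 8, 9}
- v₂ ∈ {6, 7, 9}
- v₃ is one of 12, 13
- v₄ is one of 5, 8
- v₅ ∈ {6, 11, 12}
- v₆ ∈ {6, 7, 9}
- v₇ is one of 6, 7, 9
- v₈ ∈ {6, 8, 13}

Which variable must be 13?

v₈

The 8 variables together cover exactly {5, 6, 7, 8, 9, 11, 12, 13} — 8 values for 8 variables — and 11 appears only in v₅'s list, so v₅ = 11.
The 7 still-open variables together cover exactly {5, 6, 7, 8, 9, 12, 13} — 7 values for 7 variables — and 12 appears only in v₃'s list, so v₃ = 12.
The 6 still-open variables draw from only 6 values {5, 6, 7, 8, 9, 13}, so each is used; only v₈ can be 13, hence v₈ = 13.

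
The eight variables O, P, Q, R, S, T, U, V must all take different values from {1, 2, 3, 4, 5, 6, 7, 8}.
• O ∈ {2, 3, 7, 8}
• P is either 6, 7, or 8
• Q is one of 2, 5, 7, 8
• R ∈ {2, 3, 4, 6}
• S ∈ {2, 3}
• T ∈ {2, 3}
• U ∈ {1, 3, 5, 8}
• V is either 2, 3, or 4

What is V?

The 8 variables draw from only 8 values {1, 2, 3, 4, 5, 6, 7, 8}, so each is used; only U can be 1, hence U = 1.
Among the 7 still-open variables, 5 fits only Q (and all 7 values in {2, 3, 4, 5, 6, 7, 8} must be used), so Q = 5.
The 2 variables S and T are confined to {2, 3}, which locks those values in; drop them from O, R, V.
So V = 4.

4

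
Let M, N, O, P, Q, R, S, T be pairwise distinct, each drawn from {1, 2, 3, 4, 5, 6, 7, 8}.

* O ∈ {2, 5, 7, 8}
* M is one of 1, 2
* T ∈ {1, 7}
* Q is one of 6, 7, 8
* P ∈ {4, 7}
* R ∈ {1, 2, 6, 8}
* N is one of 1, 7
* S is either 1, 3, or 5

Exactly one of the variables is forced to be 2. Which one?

M

The 8 variables draw from only 8 values {1, 2, 3, 4, 5, 6, 7, 8}, so each is used; only S can be 3, hence S = 3.
The 7 still-open variables draw from only 7 values {1, 2, 4, 5, 6, 7, 8}, so each is used; only P can be 4, hence P = 4.
Among the 6 still-open variables, 5 fits only O (and all 6 values in {1, 2, 5, 6, 7, 8} must be used), so O = 5.
The 2 variables N and T are confined to {1, 7}, which locks those values in; drop them from M, Q, R.
So 2 goes to M.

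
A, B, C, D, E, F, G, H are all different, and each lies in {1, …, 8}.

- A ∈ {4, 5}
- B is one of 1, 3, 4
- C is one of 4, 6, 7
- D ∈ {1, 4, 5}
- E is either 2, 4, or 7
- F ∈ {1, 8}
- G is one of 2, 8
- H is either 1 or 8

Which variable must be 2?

Among the 8 variables, 3 fits only B (and all 8 values in {1, 2, 3, 4, 5, 6, 7, 8} must be used), so B = 3.
The 7 still-open variables together cover exactly {1, 2, 4, 5, 6, 7, 8} — 7 values for 7 variables — and 6 appears only in C's list, so C = 6.
The 6 still-open variables together cover exactly {1, 2, 4, 5, 7, 8} — 6 values for 6 variables — and 7 appears only in E's list, so E = 7.
The 5 still-open variables draw from only 5 values {1, 2, 4, 5, 8}, so each is used; only G can be 2, hence G = 2.

G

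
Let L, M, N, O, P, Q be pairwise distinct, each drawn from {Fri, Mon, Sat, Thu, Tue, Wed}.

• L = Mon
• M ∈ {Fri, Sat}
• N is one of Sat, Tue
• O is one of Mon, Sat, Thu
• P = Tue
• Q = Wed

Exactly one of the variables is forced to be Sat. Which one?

N

L's domain is down to {Mon}, so L = Mon. So O can't be Mon.
P has just one choice, so P = Tue. Remove Tue from N.
So Sat goes to N.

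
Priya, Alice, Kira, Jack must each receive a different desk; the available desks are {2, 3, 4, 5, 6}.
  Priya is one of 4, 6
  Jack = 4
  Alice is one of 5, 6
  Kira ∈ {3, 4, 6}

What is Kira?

3

Jack has just one choice, so Jack = 4. Remove 4 from Priya, Kira.
Priya must be 6 (only option left). Remove 6 from Alice, Kira.
So Kira = 3.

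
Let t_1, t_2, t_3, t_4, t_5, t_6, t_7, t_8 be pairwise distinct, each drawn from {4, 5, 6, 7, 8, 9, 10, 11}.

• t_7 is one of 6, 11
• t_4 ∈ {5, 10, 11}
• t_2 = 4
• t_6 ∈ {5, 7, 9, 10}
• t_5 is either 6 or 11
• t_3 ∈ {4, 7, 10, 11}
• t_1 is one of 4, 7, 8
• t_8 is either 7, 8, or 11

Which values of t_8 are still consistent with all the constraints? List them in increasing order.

t_2 must be 4 (only option left). So t_1, t_3 can't be 4.
The 7 still-open variables draw from only 7 values {5, 6, 7, 8, 9, 10, 11}, so each is used; only t_6 can be 9, hence t_6 = 9.
The 6 still-open variables together cover exactly {5, 6, 7, 8, 10, 11} — 6 values for 6 variables — and 5 appears only in t_4's list, so t_4 = 5.
The 5 still-open variables together cover exactly {6, 7, 8, 10, 11} — 5 values for 5 variables — and 10 appears only in t_3's list, so t_3 = 10.
t_5 and t_7 share exactly the 2 values {6, 11}; by pigeonhole those values go to them, so strike 6, 11 from t_8.
No further eliminations apply; t_8 can still be any of 7, 8.

7, 8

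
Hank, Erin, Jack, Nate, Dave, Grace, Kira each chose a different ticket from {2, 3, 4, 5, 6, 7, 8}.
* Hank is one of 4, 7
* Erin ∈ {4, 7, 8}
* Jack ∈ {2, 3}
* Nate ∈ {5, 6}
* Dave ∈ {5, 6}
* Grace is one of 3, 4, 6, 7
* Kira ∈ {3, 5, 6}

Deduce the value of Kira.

Among the 7 variables, 2 fits only Jack (and all 7 values in {2, 3, 4, 5, 6, 7, 8} must be used), so Jack = 2.
The 6 still-open variables together cover exactly {3, 4, 5, 6, 7, 8} — 6 values for 6 variables — and 8 appears only in Erin's list, so Erin = 8.
Nate and Dave share exactly the 2 values {5, 6}; by pigeonhole those values go to them, so strike 5, 6 from Grace, Kira.
So Kira = 3.

3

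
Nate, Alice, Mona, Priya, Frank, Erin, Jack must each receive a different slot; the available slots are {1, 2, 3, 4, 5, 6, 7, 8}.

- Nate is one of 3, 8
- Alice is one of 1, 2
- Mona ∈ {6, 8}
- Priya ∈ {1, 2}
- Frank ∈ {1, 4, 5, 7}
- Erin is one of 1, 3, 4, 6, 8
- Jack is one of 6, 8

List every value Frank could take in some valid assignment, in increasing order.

5, 7

Alice and Priya share exactly the 2 values {1, 2}; by pigeonhole those values go to them, so strike 1, 2 from Frank, Erin.
Mona and Jack share exactly the 2 values {6, 8}; by pigeonhole those values go to them, so strike 6, 8 from Nate, Erin.
Nate must be 3 (only option left). So Erin can't be 3.
Erin has just one choice, so Erin = 4. Strike 4 from Frank.
No further eliminations apply; Frank can still be any of 5, 7.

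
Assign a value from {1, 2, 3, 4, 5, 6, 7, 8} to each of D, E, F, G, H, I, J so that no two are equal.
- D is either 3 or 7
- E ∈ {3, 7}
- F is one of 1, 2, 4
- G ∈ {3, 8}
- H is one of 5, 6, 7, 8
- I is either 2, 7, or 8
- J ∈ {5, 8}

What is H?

6

The 2 variables D and E are confined to {3, 7}, which locks those values in; drop them from G, H, I.
G's domain is down to {8}, so G = 8. Eliminate 8 elsewhere: H, I, J.
I's domain is down to {2}, so I = 2. So F can't be 2.
J has just one choice, so J = 5. Strike 5 from H.
So H = 6.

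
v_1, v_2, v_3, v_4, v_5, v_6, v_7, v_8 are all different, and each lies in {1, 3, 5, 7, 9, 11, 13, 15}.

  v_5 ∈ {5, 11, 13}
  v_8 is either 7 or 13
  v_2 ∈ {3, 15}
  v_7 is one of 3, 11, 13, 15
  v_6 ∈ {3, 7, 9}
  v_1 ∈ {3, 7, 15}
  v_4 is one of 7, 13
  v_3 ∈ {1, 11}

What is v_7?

The 8 variables draw from only 8 values {1, 3, 5, 7, 9, 11, 13, 15}, so each is used; only v_3 can be 1, hence v_3 = 1.
The 7 still-open variables together cover exactly {3, 5, 7, 9, 11, 13, 15} — 7 values for 7 variables — and 5 appears only in v_5's list, so v_5 = 5.
Among the 6 still-open variables, 9 fits only v_6 (and all 6 values in {3, 7, 9, 11, 13, 15} must be used), so v_6 = 9.
The 5 still-open variables draw from only 5 values {3, 7, 11, 13, 15}, so each is used; only v_7 can be 11, hence v_7 = 11.

11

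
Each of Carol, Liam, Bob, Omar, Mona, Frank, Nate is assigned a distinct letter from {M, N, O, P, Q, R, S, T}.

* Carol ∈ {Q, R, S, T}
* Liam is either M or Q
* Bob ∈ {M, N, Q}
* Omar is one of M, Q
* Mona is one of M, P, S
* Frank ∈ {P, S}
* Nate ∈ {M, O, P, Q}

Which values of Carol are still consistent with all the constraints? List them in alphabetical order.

R, T

Liam and Omar share exactly the 2 values {M, Q}; by pigeonhole those values go to them, so strike M, Q from Carol, Bob, Mona, Nate.
Bob's domain is down to {N}, so Bob = N.
The 2 variables Mona and Frank are confined to {P, S}, which locks those values in; drop them from Carol, Nate.
That leaves Nate = O.
No further eliminations apply; Carol can still be any of R, T.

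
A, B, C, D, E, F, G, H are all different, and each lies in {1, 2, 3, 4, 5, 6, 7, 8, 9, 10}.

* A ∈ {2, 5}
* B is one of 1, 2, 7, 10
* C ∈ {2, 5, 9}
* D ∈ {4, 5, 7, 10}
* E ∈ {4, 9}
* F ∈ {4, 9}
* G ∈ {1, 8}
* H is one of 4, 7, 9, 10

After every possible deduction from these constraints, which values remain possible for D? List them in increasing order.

7, 10

The 8 variables draw from only 8 values {1, 2, 4, 5, 7, 8, 9, 10}, so each is used; only G can be 8, hence G = 8.
The 7 still-open variables draw from only 7 values {1, 2, 4, 5, 7, 9, 10}, so each is used; only B can be 1, hence B = 1.
E and F between them cover only {4, 9} — a naked pair. Remove those values from C, D, H.
A and C between them cover only {2, 5} — a naked pair. Remove those values from D.
No further eliminations apply; D can still be any of 7, 10.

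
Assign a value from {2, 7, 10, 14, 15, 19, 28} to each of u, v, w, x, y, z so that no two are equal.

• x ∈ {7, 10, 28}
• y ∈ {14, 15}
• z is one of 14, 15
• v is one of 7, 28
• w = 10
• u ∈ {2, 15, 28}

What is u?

2

w must be 10 (only option left). So x can't be 10.
Among the 5 still-open variables, 2 fits only u (and all 5 values in {2, 7, 14, 15, 28} must be used), so u = 2.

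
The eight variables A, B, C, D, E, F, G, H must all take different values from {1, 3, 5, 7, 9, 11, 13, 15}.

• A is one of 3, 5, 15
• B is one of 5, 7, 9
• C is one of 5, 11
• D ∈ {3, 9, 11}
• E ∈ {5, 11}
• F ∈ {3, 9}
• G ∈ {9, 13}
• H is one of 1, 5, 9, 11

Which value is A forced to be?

15

The 8 variables together cover exactly {1, 3, 5, 7, 9, 11, 13, 15} — 8 values for 8 variables — and 1 appears only in H's list, so H = 1.
The 7 still-open variables draw from only 7 values {3, 5, 7, 9, 11, 13, 15}, so each is used; only B can be 7, hence B = 7.
The 6 still-open variables together cover exactly {3, 5, 9, 11, 13, 15} — 6 values for 6 variables — and 13 appears only in G's list, so G = 13.
Among the 5 still-open variables, 15 fits only A (and all 5 values in {3, 5, 9, 11, 15} must be used), so A = 15.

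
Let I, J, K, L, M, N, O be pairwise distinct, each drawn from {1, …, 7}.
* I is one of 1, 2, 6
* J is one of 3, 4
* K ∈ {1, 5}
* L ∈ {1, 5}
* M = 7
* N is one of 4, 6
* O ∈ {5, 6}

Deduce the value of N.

4

M must be 7 (only option left).
The 6 still-open variables draw from only 6 values {1, 2, 3, 4, 5, 6}, so each is used; only I can be 2, hence I = 2.
The 5 still-open variables together cover exactly {1, 3, 4, 5, 6} — 5 values for 5 variables — and 3 appears only in J's list, so J = 3.
Among the 4 still-open variables, 4 fits only N (and all 4 values in {1, 4, 5, 6} must be used), so N = 4.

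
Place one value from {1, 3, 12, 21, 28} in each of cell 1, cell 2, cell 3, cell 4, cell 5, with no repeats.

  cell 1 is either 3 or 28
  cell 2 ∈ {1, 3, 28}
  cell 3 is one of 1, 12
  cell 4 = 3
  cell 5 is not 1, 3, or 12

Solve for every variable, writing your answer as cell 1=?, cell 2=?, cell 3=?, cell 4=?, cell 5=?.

cell 1=28, cell 2=1, cell 3=12, cell 4=3, cell 5=21

cell 4's domain is down to {3}, so cell 4 = 3. Eliminate 3 elsewhere: cell 1, cell 2.
That leaves cell 1 = 28. Remove 28 from cell 2, cell 5.
cell 2 has just one choice, so cell 2 = 1. Remove 1 from cell 3.
cell 3 must be 12 (only option left).
That leaves cell 5 = 21.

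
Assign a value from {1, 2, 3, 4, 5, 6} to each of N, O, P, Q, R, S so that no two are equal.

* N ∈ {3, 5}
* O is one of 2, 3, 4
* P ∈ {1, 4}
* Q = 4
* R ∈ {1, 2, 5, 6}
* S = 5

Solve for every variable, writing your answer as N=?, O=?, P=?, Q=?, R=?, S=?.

N=3, O=2, P=1, Q=4, R=6, S=5

Q has just one choice, so Q = 4. Eliminate 4 elsewhere: O, P.
That leaves S = 5. So N, R can't be 5.
That leaves N = 3. Strike 3 from O.
O has just one choice, so O = 2. Eliminate 2 elsewhere: R.
P's domain is down to {1}, so P = 1. Remove 1 from R.
R must be 6 (only option left).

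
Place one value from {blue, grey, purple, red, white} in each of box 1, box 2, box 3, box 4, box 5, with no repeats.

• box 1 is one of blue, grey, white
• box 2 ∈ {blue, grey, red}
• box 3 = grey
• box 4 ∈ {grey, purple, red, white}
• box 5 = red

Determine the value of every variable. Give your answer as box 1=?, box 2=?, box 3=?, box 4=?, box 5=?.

box 3 has just one choice, so box 3 = grey. Remove grey from box 1, box 2, box 4.
box 5 must be red (only option left). So box 2, box 4 can't be red.
box 2 has just one choice, so box 2 = blue. So box 1 can't be blue.
box 1's domain is down to {white}, so box 1 = white. Eliminate white elsewhere: box 4.
box 4 has just one choice, so box 4 = purple.

box 1=white, box 2=blue, box 3=grey, box 4=purple, box 5=red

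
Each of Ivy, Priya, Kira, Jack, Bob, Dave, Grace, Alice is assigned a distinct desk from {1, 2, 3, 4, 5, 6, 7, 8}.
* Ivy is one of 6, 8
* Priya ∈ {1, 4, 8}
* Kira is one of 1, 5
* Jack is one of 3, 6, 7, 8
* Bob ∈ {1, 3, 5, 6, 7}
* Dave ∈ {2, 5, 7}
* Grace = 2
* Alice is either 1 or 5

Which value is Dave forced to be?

7

Grace has just one choice, so Grace = 2. Eliminate 2 elsewhere: Dave.
The 7 still-open variables together cover exactly {1, 3, 4, 5, 6, 7, 8} — 7 values for 7 variables — and 4 appears only in Priya's list, so Priya = 4.
Kira and Alice share exactly the 2 values {1, 5}; by pigeonhole those values go to them, so strike 1, 5 from Bob, Dave.
So Dave = 7.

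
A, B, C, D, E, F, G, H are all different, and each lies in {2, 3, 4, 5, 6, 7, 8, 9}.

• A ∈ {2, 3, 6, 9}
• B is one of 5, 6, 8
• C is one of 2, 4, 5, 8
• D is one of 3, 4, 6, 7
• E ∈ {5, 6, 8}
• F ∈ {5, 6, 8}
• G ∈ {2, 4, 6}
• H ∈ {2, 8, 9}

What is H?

9

The 8 variables together cover exactly {2, 3, 4, 5, 6, 7, 8, 9} — 8 values for 8 variables — and 7 appears only in D's list, so D = 7.
Among the 7 still-open variables, 3 fits only A (and all 7 values in {2, 3, 4, 5, 6, 8, 9} must be used), so A = 3.
The 6 still-open variables draw from only 6 values {2, 4, 5, 6, 8, 9}, so each is used; only H can be 9, hence H = 9.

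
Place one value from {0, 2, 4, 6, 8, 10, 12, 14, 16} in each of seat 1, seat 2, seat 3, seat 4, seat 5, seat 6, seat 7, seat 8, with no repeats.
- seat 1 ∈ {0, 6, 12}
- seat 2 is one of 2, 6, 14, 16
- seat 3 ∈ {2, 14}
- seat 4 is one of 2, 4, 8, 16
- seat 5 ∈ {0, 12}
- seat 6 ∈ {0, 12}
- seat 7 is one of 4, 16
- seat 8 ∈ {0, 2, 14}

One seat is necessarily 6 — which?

The 8 variables together cover exactly {0, 2, 4, 6, 8, 12, 14, 16} — 8 values for 8 variables — and 8 appears only in seat 4's list, so seat 4 = 8.
The 7 still-open variables draw from only 7 values {0, 2, 4, 6, 12, 14, 16}, so each is used; only seat 7 can be 4, hence seat 7 = 4.
The 6 still-open variables together cover exactly {0, 2, 6, 12, 14, 16} — 6 values for 6 variables — and 16 appears only in seat 2's list, so seat 2 = 16.
The 5 still-open variables draw from only 5 values {0, 2, 6, 12, 14}, so each is used; only seat 1 can be 6, hence seat 1 = 6.

seat 1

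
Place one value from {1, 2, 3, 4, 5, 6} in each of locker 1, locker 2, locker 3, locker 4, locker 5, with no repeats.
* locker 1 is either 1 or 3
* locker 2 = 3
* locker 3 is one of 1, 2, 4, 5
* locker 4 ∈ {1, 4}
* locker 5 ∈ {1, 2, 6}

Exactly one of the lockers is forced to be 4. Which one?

locker 4

locker 2's domain is down to {3}, so locker 2 = 3. Strike 3 from locker 1.
locker 1's domain is down to {1}, so locker 1 = 1. Strike 1 from locker 3, locker 4, locker 5.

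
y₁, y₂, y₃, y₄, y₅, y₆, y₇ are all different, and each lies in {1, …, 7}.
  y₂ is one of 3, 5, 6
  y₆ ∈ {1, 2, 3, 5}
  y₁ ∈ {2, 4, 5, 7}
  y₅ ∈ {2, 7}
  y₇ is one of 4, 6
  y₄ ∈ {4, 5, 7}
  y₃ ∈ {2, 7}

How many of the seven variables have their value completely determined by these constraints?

3

Among the 7 variables, 1 fits only y₆ (and all 7 values in {1, 2, 3, 4, 5, 6, 7} must be used), so y₆ = 1.
Among the 6 still-open variables, 3 fits only y₂ (and all 6 values in {2, 3, 4, 5, 6, 7} must be used), so y₂ = 3.
The 5 still-open variables together cover exactly {2, 4, 5, 6, 7} — 5 values for 5 variables — and 6 appears only in y₇'s list, so y₇ = 6.
y₃ and y₅ share exactly the 2 values {2, 7}; by pigeonhole those values go to them, so strike 2, 7 from y₁, y₄.
Determined: y₂=3, y₆=1, y₇=6. The other variables each still have more than one consistent value. That makes 3.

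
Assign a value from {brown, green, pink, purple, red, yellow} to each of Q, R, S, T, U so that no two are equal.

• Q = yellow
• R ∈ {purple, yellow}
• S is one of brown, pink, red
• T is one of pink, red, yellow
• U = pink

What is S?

brown

Q's domain is down to {yellow}, so Q = yellow. Remove yellow from R, T.
That leaves R = purple.
That leaves U = pink. Remove pink from S, T.
T's domain is down to {red}, so T = red. Eliminate red elsewhere: S.
So S = brown.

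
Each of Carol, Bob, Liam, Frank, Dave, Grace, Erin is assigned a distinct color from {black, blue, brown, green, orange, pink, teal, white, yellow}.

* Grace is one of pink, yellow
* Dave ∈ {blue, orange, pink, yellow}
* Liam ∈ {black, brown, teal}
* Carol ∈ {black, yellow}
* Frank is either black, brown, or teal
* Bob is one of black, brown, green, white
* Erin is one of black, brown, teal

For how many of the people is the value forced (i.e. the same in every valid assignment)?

2

Liam, Frank, Erin between them cover only {black, brown, teal} — a naked triple. Remove those values from Carol, Bob.
Carol's domain is down to {yellow}, so Carol = yellow. Remove yellow from Dave, Grace.
Grace's domain is down to {pink}, so Grace = pink. Remove pink from Dave.
Determined: Carol=yellow, Grace=pink. The other people each still have more than one consistent value. That makes 2.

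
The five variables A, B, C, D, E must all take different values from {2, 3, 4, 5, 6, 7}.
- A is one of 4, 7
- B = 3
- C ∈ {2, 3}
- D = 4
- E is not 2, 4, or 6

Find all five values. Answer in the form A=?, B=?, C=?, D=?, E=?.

A=7, B=3, C=2, D=4, E=5

B has just one choice, so B = 3. So C, E can't be 3.
C has just one choice, so C = 2.
D has just one choice, so D = 4. Eliminate 4 elsewhere: A.
A's domain is down to {7}, so A = 7. So E can't be 7.
That leaves E = 5.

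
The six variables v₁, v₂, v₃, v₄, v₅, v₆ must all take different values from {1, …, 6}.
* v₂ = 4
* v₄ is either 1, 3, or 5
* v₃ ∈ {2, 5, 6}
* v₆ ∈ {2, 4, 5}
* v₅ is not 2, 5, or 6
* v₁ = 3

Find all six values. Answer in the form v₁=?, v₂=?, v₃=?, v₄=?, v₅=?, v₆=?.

v₁=3, v₂=4, v₃=6, v₄=5, v₅=1, v₆=2

v₁ has just one choice, so v₁ = 3. Strike 3 from v₄, v₅.
v₂ must be 4 (only option left). Remove 4 from v₅, v₆.
That leaves v₅ = 1. Strike 1 from v₄.
That leaves v₄ = 5. Strike 5 from v₃, v₆.
v₆'s domain is down to {2}, so v₆ = 2. Eliminate 2 elsewhere: v₃.
v₃'s domain is down to {6}, so v₃ = 6.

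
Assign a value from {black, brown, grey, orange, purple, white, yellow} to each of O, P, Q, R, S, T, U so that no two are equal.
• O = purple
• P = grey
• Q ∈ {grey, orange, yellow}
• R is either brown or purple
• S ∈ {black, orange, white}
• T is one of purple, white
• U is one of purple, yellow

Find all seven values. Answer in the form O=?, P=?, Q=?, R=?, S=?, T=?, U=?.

O's domain is down to {purple}, so O = purple. Remove purple from R, T, U.
P's domain is down to {grey}, so P = grey. Eliminate grey elsewhere: Q.
That leaves R = brown.
T must be white (only option left). Eliminate white elsewhere: S.
U's domain is down to {yellow}, so U = yellow. So Q can't be yellow.
That leaves Q = orange. So S can't be orange.
S has just one choice, so S = black.

O=purple, P=grey, Q=orange, R=brown, S=black, T=white, U=yellow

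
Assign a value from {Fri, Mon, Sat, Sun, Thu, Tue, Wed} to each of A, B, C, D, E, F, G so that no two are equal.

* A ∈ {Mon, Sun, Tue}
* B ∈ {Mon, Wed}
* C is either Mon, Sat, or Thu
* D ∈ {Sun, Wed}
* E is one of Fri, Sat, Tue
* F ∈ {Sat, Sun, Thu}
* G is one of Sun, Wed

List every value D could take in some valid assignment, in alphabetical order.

Sun, Wed

The 7 variables draw from only 7 values {Fri, Mon, Sat, Sun, Thu, Tue, Wed}, so each is used; only E can be Fri, hence E = Fri.
The 6 still-open variables draw from only 6 values {Mon, Sat, Sun, Thu, Tue, Wed}, so each is used; only A can be Tue, hence A = Tue.
D and G between them cover only {Sun, Wed} — a naked pair. Remove those values from B, F.
B's domain is down to {Mon}, so B = Mon. Remove Mon from C.
No further eliminations apply; D can still be any of Sun, Wed.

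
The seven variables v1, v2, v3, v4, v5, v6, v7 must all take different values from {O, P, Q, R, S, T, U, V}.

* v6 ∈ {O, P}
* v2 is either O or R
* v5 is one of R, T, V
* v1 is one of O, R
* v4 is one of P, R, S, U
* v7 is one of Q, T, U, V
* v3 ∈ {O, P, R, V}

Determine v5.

v1 and v2 between them cover only {O, R} — a naked pair. Remove those values from v3, v4, v5, v6.
v6 must be P (only option left). Strike P from v3, v4.
v3's domain is down to {V}, so v3 = V. Strike V from v5, v7.
So v5 = T.

T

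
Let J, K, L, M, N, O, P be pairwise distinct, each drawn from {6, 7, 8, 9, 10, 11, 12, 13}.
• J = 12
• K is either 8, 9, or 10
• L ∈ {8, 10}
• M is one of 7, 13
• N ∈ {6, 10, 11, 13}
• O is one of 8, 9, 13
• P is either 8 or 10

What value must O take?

13

J's domain is down to {12}, so J = 12.
The 2 variables L and P are confined to {8, 10}, which locks those values in; drop them from K, N, O.
K's domain is down to {9}, so K = 9. Eliminate 9 elsewhere: O.
So O = 13.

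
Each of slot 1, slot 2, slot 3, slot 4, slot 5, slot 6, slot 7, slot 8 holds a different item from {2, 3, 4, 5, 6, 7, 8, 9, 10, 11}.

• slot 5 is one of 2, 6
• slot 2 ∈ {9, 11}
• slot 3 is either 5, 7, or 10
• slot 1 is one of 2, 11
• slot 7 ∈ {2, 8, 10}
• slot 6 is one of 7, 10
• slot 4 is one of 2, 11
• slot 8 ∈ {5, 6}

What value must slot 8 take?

Among the 8 variables, 8 fits only slot 7 (and all 8 values in {2, 5, 6, 7, 8, 9, 10, 11} must be used), so slot 7 = 8.
The 7 still-open variables together cover exactly {2, 5, 6, 7, 9, 10, 11} — 7 values for 7 variables — and 9 appears only in slot 2's list, so slot 2 = 9.
The 2 variables slot 1 and slot 4 are confined to {2, 11}, which locks those values in; drop them from slot 5.
slot 5 has just one choice, so slot 5 = 6. Strike 6 from slot 8.
So slot 8 = 5.

5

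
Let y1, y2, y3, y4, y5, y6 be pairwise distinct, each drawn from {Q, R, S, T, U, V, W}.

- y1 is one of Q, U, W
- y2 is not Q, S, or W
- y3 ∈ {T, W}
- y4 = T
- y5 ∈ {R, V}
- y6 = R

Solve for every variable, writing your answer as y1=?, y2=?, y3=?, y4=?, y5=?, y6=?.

y4's domain is down to {T}, so y4 = T. Strike T from y2, y3.
y6 has just one choice, so y6 = R. Eliminate R elsewhere: y2, y5.
y3 has just one choice, so y3 = W. Strike W from y1.
That leaves y5 = V. Eliminate V elsewhere: y2.
That leaves y2 = U. Eliminate U elsewhere: y1.
That leaves y1 = Q.

y1=Q, y2=U, y3=W, y4=T, y5=V, y6=R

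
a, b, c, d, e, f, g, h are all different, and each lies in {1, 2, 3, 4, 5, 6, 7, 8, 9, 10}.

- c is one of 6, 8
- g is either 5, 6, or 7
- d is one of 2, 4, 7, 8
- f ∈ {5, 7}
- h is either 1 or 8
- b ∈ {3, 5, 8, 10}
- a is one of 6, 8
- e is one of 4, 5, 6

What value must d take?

2

a and c between them cover only {6, 8} — a naked pair. Remove those values from b, d, e, g, h.
h's domain is down to {1}, so h = 1.
The 2 variables f and g are confined to {5, 7}, which locks those values in; drop them from b, d, e.
e must be 4 (only option left). Strike 4 from d.
So d = 2.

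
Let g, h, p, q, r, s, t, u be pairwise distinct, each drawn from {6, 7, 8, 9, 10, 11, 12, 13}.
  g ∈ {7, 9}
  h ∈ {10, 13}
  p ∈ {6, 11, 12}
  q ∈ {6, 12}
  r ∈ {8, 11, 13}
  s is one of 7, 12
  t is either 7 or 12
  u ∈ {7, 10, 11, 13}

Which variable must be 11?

The 8 variables draw from only 8 values {6, 7, 8, 9, 10, 11, 12, 13}, so each is used; only r can be 8, hence r = 8.
Among the 7 still-open variables, 9 fits only g (and all 7 values in {6, 7, 9, 10, 11, 12, 13} must be used), so g = 9.
The 2 variables s and t are confined to {7, 12}, which locks those values in; drop them from p, q, u.
q has just one choice, so q = 6. So p can't be 6.
So 11 goes to p.

p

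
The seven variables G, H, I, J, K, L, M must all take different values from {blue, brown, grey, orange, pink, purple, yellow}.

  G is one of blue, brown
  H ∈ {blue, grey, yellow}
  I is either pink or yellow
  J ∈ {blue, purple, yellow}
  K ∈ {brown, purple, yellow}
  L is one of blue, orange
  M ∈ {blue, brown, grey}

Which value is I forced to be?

Among the 7 variables, orange fits only L (and all 7 values in {blue, brown, grey, orange, pink, purple, yellow} must be used), so L = orange.
The 6 still-open variables together cover exactly {blue, brown, grey, pink, purple, yellow} — 6 values for 6 variables — and pink appears only in I's list, so I = pink.

pink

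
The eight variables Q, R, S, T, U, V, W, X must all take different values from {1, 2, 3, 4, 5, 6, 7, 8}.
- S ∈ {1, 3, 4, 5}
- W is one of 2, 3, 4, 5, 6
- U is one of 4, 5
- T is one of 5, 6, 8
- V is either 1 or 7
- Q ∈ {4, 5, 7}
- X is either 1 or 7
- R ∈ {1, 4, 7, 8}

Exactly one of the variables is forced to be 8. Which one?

The 8 variables draw from only 8 values {1, 2, 3, 4, 5, 6, 7, 8}, so each is used; only W can be 2, hence W = 2.
Among the 7 still-open variables, 3 fits only S (and all 7 values in {1, 3, 4, 5, 6, 7, 8} must be used), so S = 3.
The 6 still-open variables draw from only 6 values {1, 4, 5, 6, 7, 8}, so each is used; only T can be 6, hence T = 6.
Among the 5 still-open variables, 8 fits only R (and all 5 values in {1, 4, 5, 7, 8} must be used), so R = 8.

R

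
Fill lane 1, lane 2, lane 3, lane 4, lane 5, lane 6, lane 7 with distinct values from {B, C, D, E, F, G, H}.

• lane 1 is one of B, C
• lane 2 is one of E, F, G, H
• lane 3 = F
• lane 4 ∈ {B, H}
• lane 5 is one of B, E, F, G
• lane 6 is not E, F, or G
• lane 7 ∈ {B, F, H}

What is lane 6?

D

lane 3's domain is down to {F}, so lane 3 = F. Strike F from lane 2, lane 5, lane 7.
The 6 still-open variables draw from only 6 values {B, C, D, E, G, H}, so each is used; only lane 6 can be D, hence lane 6 = D.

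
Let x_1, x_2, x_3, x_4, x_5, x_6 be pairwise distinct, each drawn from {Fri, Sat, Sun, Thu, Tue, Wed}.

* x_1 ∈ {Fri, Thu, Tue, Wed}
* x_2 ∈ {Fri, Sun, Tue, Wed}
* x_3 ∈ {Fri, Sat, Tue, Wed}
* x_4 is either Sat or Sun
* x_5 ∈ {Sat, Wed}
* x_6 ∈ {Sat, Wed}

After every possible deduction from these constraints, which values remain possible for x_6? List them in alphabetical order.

Among the 6 variables, Thu fits only x_1 (and all 6 values in {Fri, Sat, Sun, Thu, Tue, Wed} must be used), so x_1 = Thu.
x_5 and x_6 between them cover only {Sat, Wed} — a naked pair. Remove those values from x_2, x_3, x_4.
That leaves x_4 = Sun. Remove Sun from x_2.
No further eliminations apply; x_6 can still be any of Sat, Wed.

Sat, Wed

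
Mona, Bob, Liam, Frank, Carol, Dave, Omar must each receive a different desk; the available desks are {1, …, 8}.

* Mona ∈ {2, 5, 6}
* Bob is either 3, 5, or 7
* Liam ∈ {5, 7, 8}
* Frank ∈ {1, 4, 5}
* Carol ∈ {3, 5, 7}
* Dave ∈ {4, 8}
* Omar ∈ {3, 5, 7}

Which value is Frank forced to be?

1

The 3 variables Bob, Carol, Omar are confined to {3, 5, 7}, which locks those values in; drop them from Mona, Liam, Frank.
Liam has just one choice, so Liam = 8. Strike 8 from Dave.
That leaves Dave = 4. Strike 4 from Frank.
So Frank = 1.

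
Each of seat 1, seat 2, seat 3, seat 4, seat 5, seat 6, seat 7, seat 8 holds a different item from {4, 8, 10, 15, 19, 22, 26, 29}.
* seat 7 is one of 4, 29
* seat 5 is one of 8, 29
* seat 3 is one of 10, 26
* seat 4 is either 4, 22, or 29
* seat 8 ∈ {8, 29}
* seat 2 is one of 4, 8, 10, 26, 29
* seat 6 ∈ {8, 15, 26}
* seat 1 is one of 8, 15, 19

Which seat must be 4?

Among the 8 variables, 19 fits only seat 1 (and all 8 values in {4, 8, 10, 15, 19, 22, 26, 29} must be used), so seat 1 = 19.
Among the 7 still-open variables, 15 fits only seat 6 (and all 7 values in {4, 8, 10, 15, 22, 26, 29} must be used), so seat 6 = 15.
The 6 still-open variables draw from only 6 values {4, 8, 10, 22, 26, 29}, so each is used; only seat 4 can be 22, hence seat 4 = 22.
The 2 variables seat 5 and seat 8 are confined to {8, 29}, which locks those values in; drop them from seat 2, seat 7.
So 4 goes to seat 7.

seat 7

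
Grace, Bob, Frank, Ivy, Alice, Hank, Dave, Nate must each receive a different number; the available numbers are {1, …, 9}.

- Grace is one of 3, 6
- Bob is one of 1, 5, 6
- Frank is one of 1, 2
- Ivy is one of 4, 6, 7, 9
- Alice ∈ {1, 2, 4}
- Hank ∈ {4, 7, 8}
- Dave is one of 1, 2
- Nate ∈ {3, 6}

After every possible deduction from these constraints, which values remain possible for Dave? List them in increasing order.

1, 2

Grace and Nate between them cover only {3, 6} — a naked pair. Remove those values from Bob, Ivy.
The 2 variables Frank and Dave are confined to {1, 2}, which locks those values in; drop them from Bob, Alice.
Bob's domain is down to {5}, so Bob = 5.
Alice must be 4 (only option left). Eliminate 4 elsewhere: Ivy, Hank.
No further eliminations apply; Dave can still be any of 1, 2.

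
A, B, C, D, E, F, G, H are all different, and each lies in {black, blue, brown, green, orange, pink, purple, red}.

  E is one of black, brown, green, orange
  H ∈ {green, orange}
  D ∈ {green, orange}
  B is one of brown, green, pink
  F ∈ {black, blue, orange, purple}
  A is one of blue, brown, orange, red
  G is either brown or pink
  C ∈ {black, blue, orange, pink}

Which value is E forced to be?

black

The 8 variables together cover exactly {black, blue, brown, green, orange, pink, purple, red} — 8 values for 8 variables — and purple appears only in F's list, so F = purple.
The 7 still-open variables together cover exactly {black, blue, brown, green, orange, pink, red} — 7 values for 7 variables — and red appears only in A's list, so A = red.
The 6 still-open variables draw from only 6 values {black, blue, brown, green, orange, pink}, so each is used; only C can be blue, hence C = blue.
The 5 still-open variables together cover exactly {black, brown, green, orange, pink} — 5 values for 5 variables — and black appears only in E's list, so E = black.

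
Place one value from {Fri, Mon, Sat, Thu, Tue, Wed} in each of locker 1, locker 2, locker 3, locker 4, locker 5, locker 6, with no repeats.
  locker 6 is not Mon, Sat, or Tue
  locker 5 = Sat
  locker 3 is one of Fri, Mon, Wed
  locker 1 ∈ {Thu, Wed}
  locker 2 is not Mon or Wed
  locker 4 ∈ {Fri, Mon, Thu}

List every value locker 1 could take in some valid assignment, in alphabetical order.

locker 5's domain is down to {Sat}, so locker 5 = Sat. Eliminate Sat elsewhere: locker 2.
The 5 still-open variables draw from only 5 values {Fri, Mon, Thu, Tue, Wed}, so each is used; only locker 2 can be Tue, hence locker 2 = Tue.
No further eliminations apply; locker 1 can still be any of Thu, Wed.

Thu, Wed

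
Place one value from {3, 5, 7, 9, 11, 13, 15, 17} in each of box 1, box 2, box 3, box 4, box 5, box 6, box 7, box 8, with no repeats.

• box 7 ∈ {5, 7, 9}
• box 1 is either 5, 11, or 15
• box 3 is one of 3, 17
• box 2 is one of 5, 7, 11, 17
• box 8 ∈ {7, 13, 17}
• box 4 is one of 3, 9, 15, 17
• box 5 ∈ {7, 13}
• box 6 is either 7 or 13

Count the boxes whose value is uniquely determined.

2

The 2 variables box 5 and box 6 are confined to {7, 13}, which locks those values in; drop them from box 2, box 7, box 8.
That leaves box 8 = 17. Strike 17 from box 2, box 3, box 4.
That leaves box 3 = 3. Eliminate 3 elsewhere: box 4.
Determined: box 3=3, box 8=17. The other boxes each still have more than one consistent value. That makes 2.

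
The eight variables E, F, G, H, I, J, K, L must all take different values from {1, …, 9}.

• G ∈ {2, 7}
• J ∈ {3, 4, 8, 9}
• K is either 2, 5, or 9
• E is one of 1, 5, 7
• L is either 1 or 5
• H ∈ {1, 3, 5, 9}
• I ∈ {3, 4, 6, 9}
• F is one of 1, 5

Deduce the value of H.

3

F and L between them cover only {1, 5} — a naked pair. Remove those values from E, H, K.
E has just one choice, so E = 7. Remove 7 from G.
G's domain is down to {2}, so G = 2. Eliminate 2 elsewhere: K.
That leaves K = 9. Remove 9 from H, I, J.
So H = 3.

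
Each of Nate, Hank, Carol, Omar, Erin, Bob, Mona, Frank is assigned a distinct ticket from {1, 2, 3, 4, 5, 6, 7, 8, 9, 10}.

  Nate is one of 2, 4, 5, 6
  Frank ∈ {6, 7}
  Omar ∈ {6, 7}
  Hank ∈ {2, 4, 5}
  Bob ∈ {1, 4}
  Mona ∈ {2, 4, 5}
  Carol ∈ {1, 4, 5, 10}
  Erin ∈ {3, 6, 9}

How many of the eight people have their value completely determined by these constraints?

2

Omar and Frank share exactly the 2 values {6, 7}; by pigeonhole those values go to them, so strike 6, 7 from Nate, Erin.
Nate, Hank, Mona between them cover only {2, 4, 5} — a naked triple. Remove those values from Carol, Bob.
Bob's domain is down to {1}, so Bob = 1. Eliminate 1 elsewhere: Carol.
Carol's domain is down to {10}, so Carol = 10.
Determined: Carol=10, Bob=1. The other people each still have more than one consistent value. That makes 2.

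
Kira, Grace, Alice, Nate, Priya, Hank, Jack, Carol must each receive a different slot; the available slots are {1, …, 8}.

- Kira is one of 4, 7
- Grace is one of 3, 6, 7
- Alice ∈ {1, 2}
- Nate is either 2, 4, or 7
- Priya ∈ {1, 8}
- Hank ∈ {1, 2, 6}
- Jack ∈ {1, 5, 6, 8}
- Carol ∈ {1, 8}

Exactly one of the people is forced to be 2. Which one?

Among the 8 variables, 3 fits only Grace (and all 8 values in {1, 2, 3, 4, 5, 6, 7, 8} must be used), so Grace = 3.
The 7 still-open variables together cover exactly {1, 2, 4, 5, 6, 7, 8} — 7 values for 7 variables — and 5 appears only in Jack's list, so Jack = 5.
Among the 6 still-open variables, 6 fits only Hank (and all 6 values in {1, 2, 4, 6, 7, 8} must be used), so Hank = 6.
The 2 variables Priya and Carol are confined to {1, 8}, which locks those values in; drop them from Alice.
So 2 goes to Alice.

Alice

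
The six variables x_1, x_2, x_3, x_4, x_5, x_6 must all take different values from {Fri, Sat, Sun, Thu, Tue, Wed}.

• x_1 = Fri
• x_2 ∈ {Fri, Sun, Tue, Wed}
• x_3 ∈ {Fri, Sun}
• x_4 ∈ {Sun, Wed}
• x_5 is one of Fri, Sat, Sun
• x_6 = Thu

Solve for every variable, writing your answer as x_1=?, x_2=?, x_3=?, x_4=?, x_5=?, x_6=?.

x_1=Fri, x_2=Tue, x_3=Sun, x_4=Wed, x_5=Sat, x_6=Thu

x_1 has just one choice, so x_1 = Fri. Eliminate Fri elsewhere: x_2, x_3, x_5.
That leaves x_3 = Sun. Remove Sun from x_2, x_4, x_5.
x_4 must be Wed (only option left). So x_2 can't be Wed.
That leaves x_5 = Sat.
x_6's domain is down to {Thu}, so x_6 = Thu.
That leaves x_2 = Tue.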